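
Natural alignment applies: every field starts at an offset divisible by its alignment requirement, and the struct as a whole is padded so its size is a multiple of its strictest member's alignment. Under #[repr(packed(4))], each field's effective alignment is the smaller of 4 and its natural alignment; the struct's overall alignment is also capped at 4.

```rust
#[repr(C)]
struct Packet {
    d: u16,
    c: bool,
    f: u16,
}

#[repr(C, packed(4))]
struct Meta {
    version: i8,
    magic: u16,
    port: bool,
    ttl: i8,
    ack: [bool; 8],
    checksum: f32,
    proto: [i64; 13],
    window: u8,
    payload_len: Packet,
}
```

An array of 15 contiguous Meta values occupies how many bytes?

Packet: @0: d [2B, align 2] → 2; @2: c [1B, align 1] → 3; +1 pad (align 2); @4: f [2B, align 2] → 6; size 6, align 2
@0: version [1B, align 1] → 1
+1 pad (align 2)
@2: magic [2B, align 2] → 4
@4: port [1B, align 1] → 5
@5: ttl [1B, align 1] → 6
@6: ack [8B, align 1] → 14
+2 pad (align 4)
@16: checksum [4B, align 4] → 20
@20: proto [104B, align 4] → 124
@124: window [1B, align 1] → 125
+1 pad (align 2)
@126: payload_len [6B, align 2] → 132
size 132, align 4
array of 15: 15 × 132 = 1980

1980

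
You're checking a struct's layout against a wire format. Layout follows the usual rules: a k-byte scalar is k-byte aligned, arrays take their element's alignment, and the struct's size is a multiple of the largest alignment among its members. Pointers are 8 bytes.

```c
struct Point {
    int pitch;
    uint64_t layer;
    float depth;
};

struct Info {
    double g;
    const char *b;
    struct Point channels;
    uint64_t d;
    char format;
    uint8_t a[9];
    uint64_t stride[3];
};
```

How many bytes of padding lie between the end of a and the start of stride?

Point: 0..4  pitch  (4B, 4-aligned); 4..8  -- padding (4B); 8..16  layer  (8B, 8-aligned); 16..20  depth  (4B, 4-aligned); 20..24  -- tail padding (4B); sizeof = 24, alignof = 8
0..8  g  (8B, 8-aligned)
8..16  b  (8B, 8-aligned)
16..40  channels  (24B, 8-aligned)
40..48  d  (8B, 8-aligned)
48..49  format  (1B, 1-aligned)
49..58  a  (9B, 1-aligned)
58..64  -- padding (6B)
64..88  stride  (24B, 8-aligned)

6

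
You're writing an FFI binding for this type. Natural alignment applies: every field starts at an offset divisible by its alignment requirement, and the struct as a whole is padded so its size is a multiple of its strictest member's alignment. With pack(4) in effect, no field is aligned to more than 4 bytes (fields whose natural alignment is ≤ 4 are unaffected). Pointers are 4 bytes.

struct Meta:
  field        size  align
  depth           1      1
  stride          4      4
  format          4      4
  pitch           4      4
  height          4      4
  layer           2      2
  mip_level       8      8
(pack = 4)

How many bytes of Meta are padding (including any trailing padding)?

@0: depth [1B, align 1] → 1
+3 pad (align 4)
@4: stride [4B, align 4] → 8
@8: format [4B, align 4] → 12
@12: pitch [4B, align 4] → 16
@16: height [4B, align 4] → 20
@20: layer [2B, align 2] → 22
+2 pad (align 4)
@24: mip_level [8B, align 4] → 32
size 32, align 4
data bytes 27, size 32 → padding 5

5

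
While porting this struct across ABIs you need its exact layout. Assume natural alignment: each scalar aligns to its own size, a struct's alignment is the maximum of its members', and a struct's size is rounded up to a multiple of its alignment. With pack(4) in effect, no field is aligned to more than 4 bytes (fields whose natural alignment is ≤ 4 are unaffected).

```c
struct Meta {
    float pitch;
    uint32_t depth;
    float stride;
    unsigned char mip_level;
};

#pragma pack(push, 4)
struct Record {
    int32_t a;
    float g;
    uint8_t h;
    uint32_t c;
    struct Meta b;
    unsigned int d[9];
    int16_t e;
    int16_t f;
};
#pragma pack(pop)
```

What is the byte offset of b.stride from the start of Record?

Meta: 0..4  pitch  (4B, 4-aligned); 4..8  depth  (4B, 4-aligned); 8..12  stride  (4B, 4-aligned); 12..13  mip_level  (1B, 1-aligned); 13..16  -- tail padding (3B); sizeof = 16, alignof = 4
0..4  a  (4B, 4-aligned)
4..8  g  (4B, 4-aligned)
8..9  h  (1B, 1-aligned)
9..12  -- padding (3B)
12..16  c  (4B, 4-aligned)
16..32  b  (16B, 4-aligned)
within Meta: stride at 8
16 + 8 = 24

24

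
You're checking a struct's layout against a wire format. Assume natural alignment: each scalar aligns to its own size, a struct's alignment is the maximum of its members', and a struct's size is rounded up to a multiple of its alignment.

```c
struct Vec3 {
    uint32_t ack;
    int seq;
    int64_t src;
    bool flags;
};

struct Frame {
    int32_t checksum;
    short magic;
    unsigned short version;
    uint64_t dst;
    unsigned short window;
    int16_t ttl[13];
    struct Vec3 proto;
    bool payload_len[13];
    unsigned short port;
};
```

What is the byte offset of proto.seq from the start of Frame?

52

Vec3: @0: ack [4B, align 4] → 4; @4: seq [4B, align 4] → 8; @8: src [8B, align 8] → 16; @16: flags [1B, align 1] → 17; +7 tail pad (align 8); size 24, align 8
@0: checksum [4B, align 4] → 4
@4: magic [2B, align 2] → 6
@6: version [2B, align 2] → 8
@8: dst [8B, align 8] → 16
@16: window [2B, align 2] → 18
@18: ttl [26B, align 2] → 44
+4 pad (align 8)
@48: proto [24B, align 8] → 72
within Vec3: seq at 4
48 + 4 = 52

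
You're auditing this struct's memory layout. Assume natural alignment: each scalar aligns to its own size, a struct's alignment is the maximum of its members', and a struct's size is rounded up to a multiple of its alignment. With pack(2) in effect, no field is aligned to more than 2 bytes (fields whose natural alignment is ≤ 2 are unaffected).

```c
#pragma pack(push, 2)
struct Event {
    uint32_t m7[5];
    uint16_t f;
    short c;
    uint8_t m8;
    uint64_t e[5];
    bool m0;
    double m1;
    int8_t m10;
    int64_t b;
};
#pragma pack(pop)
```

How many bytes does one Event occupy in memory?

86 bytes

0..20  m7  (20B, 2-aligned)
20..22  f  (2B, 2-aligned)
22..24  c  (2B, 2-aligned)
24..25  m8  (1B, 1-aligned)
25..26  -- padding (1B)
26..66  e  (40B, 2-aligned)
66..67  m0  (1B, 1-aligned)
67..68  -- padding (1B)
68..76  m1  (8B, 2-aligned)
76..77  m10  (1B, 1-aligned)
77..78  -- padding (1B)
78..86  b  (8B, 2-aligned)
sizeof = 86, alignof = 2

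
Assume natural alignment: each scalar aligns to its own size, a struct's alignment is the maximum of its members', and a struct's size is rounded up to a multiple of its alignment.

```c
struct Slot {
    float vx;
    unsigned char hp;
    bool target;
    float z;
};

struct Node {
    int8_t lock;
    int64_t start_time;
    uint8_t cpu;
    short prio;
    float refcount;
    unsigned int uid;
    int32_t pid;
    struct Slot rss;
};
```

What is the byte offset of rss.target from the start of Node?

Slot: 0..4  vx  (4B, 4-aligned); 4..5  hp  (1B, 1-aligned); 5..6  target  (1B, 1-aligned); 6..8  -- padding (2B); 8..12  z  (4B, 4-aligned); sizeof = 12, alignof = 4
0..1  lock  (1B, 1-aligned)
1..8  -- padding (7B)
8..16  start_time  (8B, 8-aligned)
16..17  cpu  (1B, 1-aligned)
17..18  -- padding (1B)
18..20  prio  (2B, 2-aligned)
20..24  refcount  (4B, 4-aligned)
24..28  uid  (4B, 4-aligned)
28..32  pid  (4B, 4-aligned)
32..44  rss  (12B, 4-aligned)
within Slot: target at 5
32 + 5 = 37

37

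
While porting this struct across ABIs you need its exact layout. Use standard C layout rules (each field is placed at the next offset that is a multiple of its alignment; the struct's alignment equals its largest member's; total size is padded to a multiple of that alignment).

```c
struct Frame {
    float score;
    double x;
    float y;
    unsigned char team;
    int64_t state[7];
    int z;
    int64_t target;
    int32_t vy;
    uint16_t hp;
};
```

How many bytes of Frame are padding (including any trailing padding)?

13

0..4  score  (4B, 4-aligned)
4..8  -- padding (4B)
8..16  x  (8B, 8-aligned)
16..20  y  (4B, 4-aligned)
20..21  team  (1B, 1-aligned)
21..24  -- padding (3B)
24..80  state  (56B, 8-aligned)
80..84  z  (4B, 4-aligned)
84..88  -- padding (4B)
88..96  target  (8B, 8-aligned)
96..100  vy  (4B, 4-aligned)
100..102  hp  (2B, 2-aligned)
102..104  -- tail padding (2B)
sizeof = 104, alignof = 8
data bytes 91, size 104 → padding 13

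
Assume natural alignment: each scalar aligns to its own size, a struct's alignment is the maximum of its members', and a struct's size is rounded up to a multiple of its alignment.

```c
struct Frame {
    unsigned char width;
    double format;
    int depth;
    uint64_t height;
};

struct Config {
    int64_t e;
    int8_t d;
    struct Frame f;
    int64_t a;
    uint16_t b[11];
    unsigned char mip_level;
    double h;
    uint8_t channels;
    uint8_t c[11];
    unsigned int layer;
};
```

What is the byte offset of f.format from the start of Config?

Frame: @0: width [1B, align 1] → 1; +7 pad (align 8); @8: format [8B, align 8] → 16; @16: depth [4B, align 4] → 20; +4 pad (align 8); @24: height [8B, align 8] → 32; size 32, align 8
@0: e [8B, align 8] → 8
@8: d [1B, align 1] → 9
+7 pad (align 8)
@16: f [32B, align 8] → 48
within Frame: format at 8
16 + 8 = 24

24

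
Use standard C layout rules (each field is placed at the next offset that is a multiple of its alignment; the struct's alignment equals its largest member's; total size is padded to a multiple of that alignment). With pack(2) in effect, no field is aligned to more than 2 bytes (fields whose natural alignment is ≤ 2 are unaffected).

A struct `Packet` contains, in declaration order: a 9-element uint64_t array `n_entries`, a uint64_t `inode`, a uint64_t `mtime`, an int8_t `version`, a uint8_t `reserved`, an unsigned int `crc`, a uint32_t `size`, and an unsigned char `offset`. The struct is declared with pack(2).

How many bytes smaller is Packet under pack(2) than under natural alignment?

4

natural layout:
  @0: n_entries [72B, align 8] → 72
  @72: inode [8B, align 8] → 80
  @80: mtime [8B, align 8] → 88
  @88: version [1B, align 1] → 89
  @89: reserved [1B, align 1] → 90
  +2 pad (align 4)
  @92: crc [4B, align 4] → 96
  @96: size [4B, align 4] → 100
  @100: offset [1B, align 1] → 101
  +3 tail pad (align 8)
  size 104, align 8
packed(2) layout:
  @0: n_entries [72B, align 2] → 72
  @72: inode [8B, align 2] → 80
  @80: mtime [8B, align 2] → 88
  @88: version [1B, align 1] → 89
  @89: reserved [1B, align 1] → 90
  @90: crc [4B, align 2] → 94
  @94: size [4B, align 2] → 98
  @98: offset [1B, align 1] → 99
  +1 tail pad (align 2)
  size 100, align 2
104 − 100 = 4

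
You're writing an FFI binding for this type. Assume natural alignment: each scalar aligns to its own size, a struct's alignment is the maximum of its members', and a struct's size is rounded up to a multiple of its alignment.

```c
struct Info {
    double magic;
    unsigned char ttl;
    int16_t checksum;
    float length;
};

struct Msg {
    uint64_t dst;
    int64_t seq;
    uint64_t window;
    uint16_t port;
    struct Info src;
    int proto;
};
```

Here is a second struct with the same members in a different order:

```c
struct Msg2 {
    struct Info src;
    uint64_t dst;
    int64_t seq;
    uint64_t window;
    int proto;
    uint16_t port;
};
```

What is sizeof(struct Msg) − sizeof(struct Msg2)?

Info: magic at 0 (size 8, align 8) → ends 8; ttl at 8 (size 1, align 1) → ends 9; pad 1 to align 2 for checksum; checksum at 10 (size 2, align 2) → ends 12; length at 12 (size 4, align 4) → ends 16; total 16 bytes, alignment 8
dst at 0 (size 8, align 8) → ends 8
seq at 8 (size 8, align 8) → ends 16
window at 16 (size 8, align 8) → ends 24
port at 24 (size 2, align 2) → ends 26
pad 6 to align 8 for src
src at 32 (size 16, align 8) → ends 48
proto at 48 (size 4, align 4) → ends 52
tail pad 4 to reach multiple of 8
total 56 bytes, alignment 8
— Msg2 —
src at 0 (size 16, align 8) → ends 16
dst at 16 (size 8, align 8) → ends 24
seq at 24 (size 8, align 8) → ends 32
window at 32 (size 8, align 8) → ends 40
proto at 40 (size 4, align 4) → ends 44
port at 44 (size 2, align 2) → ends 46
tail pad 2 to reach multiple of 8
total 48 bytes, alignment 8
56 − 48 = 8

8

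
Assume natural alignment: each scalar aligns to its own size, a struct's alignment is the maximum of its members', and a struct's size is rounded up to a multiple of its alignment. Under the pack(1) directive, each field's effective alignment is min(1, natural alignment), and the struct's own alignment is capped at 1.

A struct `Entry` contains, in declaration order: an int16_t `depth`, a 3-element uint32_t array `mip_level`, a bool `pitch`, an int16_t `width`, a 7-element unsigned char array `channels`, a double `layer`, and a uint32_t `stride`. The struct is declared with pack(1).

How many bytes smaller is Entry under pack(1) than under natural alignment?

natural layout:
  @0: depth [2B, align 2] → 2
  +2 pad (align 4)
  @4: mip_level [12B, align 4] → 16
  @16: pitch [1B, align 1] → 17
  +1 pad (align 2)
  @18: width [2B, align 2] → 20
  @20: channels [7B, align 1] → 27
  +5 pad (align 8)
  @32: layer [8B, align 8] → 40
  @40: stride [4B, align 4] → 44
  +4 tail pad (align 8)
  size 48, align 8
packed(1) layout:
  @0: depth [2B, align 1] → 2
  @2: mip_level [12B, align 1] → 14
  @14: pitch [1B, align 1] → 15
  @15: width [2B, align 1] → 17
  @17: channels [7B, align 1] → 24
  @24: layer [8B, align 1] → 32
  @32: stride [4B, align 1] → 36
  size 36, align 1
48 − 36 = 12

12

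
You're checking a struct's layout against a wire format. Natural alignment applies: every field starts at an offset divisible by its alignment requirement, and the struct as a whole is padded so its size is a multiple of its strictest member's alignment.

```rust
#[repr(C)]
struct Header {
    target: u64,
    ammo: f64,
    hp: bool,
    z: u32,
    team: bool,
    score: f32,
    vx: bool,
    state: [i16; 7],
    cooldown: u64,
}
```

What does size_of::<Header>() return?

56

@0: target [8B, align 8] → 8
@8: ammo [8B, align 8] → 16
@16: hp [1B, align 1] → 17
+3 pad (align 4)
@20: z [4B, align 4] → 24
@24: team [1B, align 1] → 25
+3 pad (align 4)
@28: score [4B, align 4] → 32
@32: vx [1B, align 1] → 33
+1 pad (align 2)
@34: state [14B, align 2] → 48
@48: cooldown [8B, align 8] → 56
size 56, align 8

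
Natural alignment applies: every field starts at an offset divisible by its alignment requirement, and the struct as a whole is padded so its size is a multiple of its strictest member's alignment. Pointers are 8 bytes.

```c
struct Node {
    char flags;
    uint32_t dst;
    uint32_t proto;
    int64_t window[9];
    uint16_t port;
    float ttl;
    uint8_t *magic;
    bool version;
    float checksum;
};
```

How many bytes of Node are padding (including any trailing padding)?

12

flags at 0 (size 1, align 1) → ends 1
pad 3 to align 4 for dst
dst at 4 (size 4, align 4) → ends 8
proto at 8 (size 4, align 4) → ends 12
pad 4 to align 8 for window
window at 16 (size 72, align 8) → ends 88
port at 88 (size 2, align 2) → ends 90
pad 2 to align 4 for ttl
ttl at 92 (size 4, align 4) → ends 96
magic at 96 (size 8, align 8) → ends 104
version at 104 (size 1, align 1) → ends 105
pad 3 to align 4 for checksum
checksum at 108 (size 4, align 4) → ends 112
total 112 bytes, alignment 8
data bytes 100, size 112 → padding 12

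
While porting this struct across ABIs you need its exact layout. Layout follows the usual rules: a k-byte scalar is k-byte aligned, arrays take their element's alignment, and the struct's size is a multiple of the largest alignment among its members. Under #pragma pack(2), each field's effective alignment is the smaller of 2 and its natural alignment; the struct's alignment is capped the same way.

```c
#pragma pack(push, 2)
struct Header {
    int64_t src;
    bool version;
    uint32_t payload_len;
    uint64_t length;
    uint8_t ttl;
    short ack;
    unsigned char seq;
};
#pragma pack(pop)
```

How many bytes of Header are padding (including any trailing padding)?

src at 0 (size 8, align 2) → ends 8
version at 8 (size 1, align 1) → ends 9
pad 1 to align 2 for payload_len
payload_len at 10 (size 4, align 2) → ends 14
length at 14 (size 8, align 2) → ends 22
ttl at 22 (size 1, align 1) → ends 23
pad 1 to align 2 for ack
ack at 24 (size 2, align 2) → ends 26
seq at 26 (size 1, align 1) → ends 27
tail pad 1 to reach multiple of 2
total 28 bytes, alignment 2
data bytes 25, size 28 → padding 3

3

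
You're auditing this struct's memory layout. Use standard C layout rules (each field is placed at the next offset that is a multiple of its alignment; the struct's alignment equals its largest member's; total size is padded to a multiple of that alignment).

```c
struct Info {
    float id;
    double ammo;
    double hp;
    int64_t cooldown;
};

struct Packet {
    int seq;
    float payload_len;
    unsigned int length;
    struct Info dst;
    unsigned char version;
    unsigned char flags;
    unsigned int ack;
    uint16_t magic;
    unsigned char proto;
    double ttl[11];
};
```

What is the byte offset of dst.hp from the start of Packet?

Info: @0: id [4B, align 4] → 4; +4 pad (align 8); @8: ammo [8B, align 8] → 16; @16: hp [8B, align 8] → 24; @24: cooldown [8B, align 8] → 32; size 32, align 8
@0: seq [4B, align 4] → 4
@4: payload_len [4B, align 4] → 8
@8: length [4B, align 4] → 12
+4 pad (align 8)
@16: dst [32B, align 8] → 48
within Info: hp at 16
16 + 16 = 32

32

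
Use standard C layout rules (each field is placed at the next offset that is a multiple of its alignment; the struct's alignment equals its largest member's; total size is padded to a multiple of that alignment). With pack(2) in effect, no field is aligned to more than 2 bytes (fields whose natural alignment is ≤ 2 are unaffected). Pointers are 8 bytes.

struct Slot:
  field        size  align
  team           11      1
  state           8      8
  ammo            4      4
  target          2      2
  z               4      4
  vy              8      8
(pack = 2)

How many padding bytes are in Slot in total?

1

0..11  team  (11B, 1-aligned)
11..12  -- padding (1B)
12..20  state  (8B, 2-aligned)
20..24  ammo  (4B, 2-aligned)
24..26  target  (2B, 2-aligned)
26..30  z  (4B, 2-aligned)
30..38  vy  (8B, 2-aligned)
sizeof = 38, alignof = 2
data bytes 37, size 38 → padding 1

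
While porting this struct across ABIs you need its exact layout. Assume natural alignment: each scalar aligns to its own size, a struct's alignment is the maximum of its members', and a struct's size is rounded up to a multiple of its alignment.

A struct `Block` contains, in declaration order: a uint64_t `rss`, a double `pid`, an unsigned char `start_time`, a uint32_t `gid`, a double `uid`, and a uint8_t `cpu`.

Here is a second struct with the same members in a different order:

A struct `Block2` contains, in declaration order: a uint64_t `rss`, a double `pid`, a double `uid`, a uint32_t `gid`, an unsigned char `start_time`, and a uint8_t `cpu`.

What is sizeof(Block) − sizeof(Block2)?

0..8  rss  (8B, 8-aligned)
8..16  pid  (8B, 8-aligned)
16..17  start_time  (1B, 1-aligned)
17..20  -- padding (3B)
20..24  gid  (4B, 4-aligned)
24..32  uid  (8B, 8-aligned)
32..33  cpu  (1B, 1-aligned)
33..40  -- tail padding (7B)
sizeof = 40, alignof = 8
— Block2 —
0..8  rss  (8B, 8-aligned)
8..16  pid  (8B, 8-aligned)
16..24  uid  (8B, 8-aligned)
24..28  gid  (4B, 4-aligned)
28..29  start_time  (1B, 1-aligned)
29..30  cpu  (1B, 1-aligned)
30..32  -- tail padding (2B)
sizeof = 32, alignof = 8
40 − 32 = 8

8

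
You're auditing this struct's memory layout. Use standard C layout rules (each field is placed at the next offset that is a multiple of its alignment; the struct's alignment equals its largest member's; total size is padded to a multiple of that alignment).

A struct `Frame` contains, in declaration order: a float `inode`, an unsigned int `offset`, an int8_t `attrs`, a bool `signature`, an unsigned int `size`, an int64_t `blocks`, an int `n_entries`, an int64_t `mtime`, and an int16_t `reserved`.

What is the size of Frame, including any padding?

@0: inode [4B, align 4] → 4
@4: offset [4B, align 4] → 8
@8: attrs [1B, align 1] → 9
@9: signature [1B, align 1] → 10
+2 pad (align 4)
@12: size [4B, align 4] → 16
@16: blocks [8B, align 8] → 24
@24: n_entries [4B, align 4] → 28
+4 pad (align 8)
@32: mtime [8B, align 8] → 40
@40: reserved [2B, align 2] → 42
+6 tail pad (align 8)
size 48, align 8

48 bytes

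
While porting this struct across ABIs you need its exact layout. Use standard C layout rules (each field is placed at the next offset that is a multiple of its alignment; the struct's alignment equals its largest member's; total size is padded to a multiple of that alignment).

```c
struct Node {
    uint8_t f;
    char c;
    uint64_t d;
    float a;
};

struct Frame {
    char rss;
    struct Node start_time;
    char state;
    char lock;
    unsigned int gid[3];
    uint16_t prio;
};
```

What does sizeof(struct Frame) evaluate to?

56 bytes

Node: @0: f [1B, align 1] → 1; @1: c [1B, align 1] → 2; +6 pad (align 8); @8: d [8B, align 8] → 16; @16: a [4B, align 4] → 20; +4 tail pad (align 8); size 24, align 8
@0: rss [1B, align 1] → 1
+7 pad (align 8)
@8: start_time [24B, align 8] → 32
@32: state [1B, align 1] → 33
@33: lock [1B, align 1] → 34
+2 pad (align 4)
@36: gid [12B, align 4] → 48
@48: prio [2B, align 2] → 50
+6 tail pad (align 8)
size 56, align 8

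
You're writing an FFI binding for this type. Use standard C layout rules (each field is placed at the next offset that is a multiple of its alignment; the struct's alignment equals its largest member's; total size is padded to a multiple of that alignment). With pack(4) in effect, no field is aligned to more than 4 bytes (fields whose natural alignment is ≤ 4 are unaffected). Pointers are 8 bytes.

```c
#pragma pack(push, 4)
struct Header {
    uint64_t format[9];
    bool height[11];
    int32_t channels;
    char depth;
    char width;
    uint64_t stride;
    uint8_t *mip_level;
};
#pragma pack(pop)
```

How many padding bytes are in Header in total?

3

format at 0 (size 72, align 4) → ends 72
height at 72 (size 11, align 1) → ends 83
pad 1 to align 4 for channels
channels at 84 (size 4, align 4) → ends 88
depth at 88 (size 1, align 1) → ends 89
width at 89 (size 1, align 1) → ends 90
pad 2 to align 4 for stride
stride at 92 (size 8, align 4) → ends 100
mip_level at 100 (size 8, align 4) → ends 108
total 108 bytes, alignment 4
data bytes 105, size 108 → padding 3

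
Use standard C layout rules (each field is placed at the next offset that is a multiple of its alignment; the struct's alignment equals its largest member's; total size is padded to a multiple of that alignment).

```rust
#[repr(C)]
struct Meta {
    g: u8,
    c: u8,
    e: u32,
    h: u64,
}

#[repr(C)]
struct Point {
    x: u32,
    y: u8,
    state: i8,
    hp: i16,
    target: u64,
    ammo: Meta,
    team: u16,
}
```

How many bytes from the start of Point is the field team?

Meta: 0..1  g  (1B, 1-aligned); 1..2  c  (1B, 1-aligned); 2..4  -- padding (2B); 4..8  e  (4B, 4-aligned); 8..16  h  (8B, 8-aligned); sizeof = 16, alignof = 8
0..4  x  (4B, 4-aligned)
4..5  y  (1B, 1-aligned)
5..6  state  (1B, 1-aligned)
6..8  hp  (2B, 2-aligned)
8..16  target  (8B, 8-aligned)
16..32  ammo  (16B, 8-aligned)
32..34  team  (2B, 2-aligned)

32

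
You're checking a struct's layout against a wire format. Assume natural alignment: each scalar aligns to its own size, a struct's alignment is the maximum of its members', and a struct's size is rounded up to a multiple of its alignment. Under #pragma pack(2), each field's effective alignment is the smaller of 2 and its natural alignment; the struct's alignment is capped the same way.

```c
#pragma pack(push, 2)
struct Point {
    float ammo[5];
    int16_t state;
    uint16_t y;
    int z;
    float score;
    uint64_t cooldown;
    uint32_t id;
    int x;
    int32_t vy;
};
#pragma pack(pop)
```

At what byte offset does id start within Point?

40

@0: ammo [20B, align 2] → 20
@20: state [2B, align 2] → 22
@22: y [2B, align 2] → 24
@24: z [4B, align 2] → 28
@28: score [4B, align 2] → 32
@32: cooldown [8B, align 2] → 40
@40: id [4B, align 2] → 44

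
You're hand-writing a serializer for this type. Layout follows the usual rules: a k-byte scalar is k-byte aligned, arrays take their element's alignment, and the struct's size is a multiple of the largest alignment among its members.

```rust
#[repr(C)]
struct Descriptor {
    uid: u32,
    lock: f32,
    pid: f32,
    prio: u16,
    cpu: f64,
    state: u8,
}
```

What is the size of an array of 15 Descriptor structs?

0..4  uid  (4B, 4-aligned)
4..8  lock  (4B, 4-aligned)
8..12  pid  (4B, 4-aligned)
12..14  prio  (2B, 2-aligned)
14..16  -- padding (2B)
16..24  cpu  (8B, 8-aligned)
24..25  state  (1B, 1-aligned)
25..32  -- tail padding (7B)
sizeof = 32, alignof = 8
array of 15: 15 × 32 = 480

480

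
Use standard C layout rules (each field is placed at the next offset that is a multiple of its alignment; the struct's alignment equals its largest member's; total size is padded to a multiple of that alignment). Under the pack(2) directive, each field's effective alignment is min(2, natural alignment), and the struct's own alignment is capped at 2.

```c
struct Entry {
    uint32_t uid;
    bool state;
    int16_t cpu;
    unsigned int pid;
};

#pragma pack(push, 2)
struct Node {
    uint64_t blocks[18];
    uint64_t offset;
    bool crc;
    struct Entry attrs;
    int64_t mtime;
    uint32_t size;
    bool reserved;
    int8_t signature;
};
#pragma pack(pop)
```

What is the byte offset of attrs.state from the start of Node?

Entry: @0: uid [4B, align 4] → 4; @4: state [1B, align 1] → 5; +1 pad (align 2); @6: cpu [2B, align 2] → 8; @8: pid [4B, align 4] → 12; size 12, align 4
@0: blocks [144B, align 2] → 144
@144: offset [8B, align 2] → 152
@152: crc [1B, align 1] → 153
+1 pad (align 2)
@154: attrs [12B, align 2] → 166
within Entry: state at 4
154 + 4 = 158

158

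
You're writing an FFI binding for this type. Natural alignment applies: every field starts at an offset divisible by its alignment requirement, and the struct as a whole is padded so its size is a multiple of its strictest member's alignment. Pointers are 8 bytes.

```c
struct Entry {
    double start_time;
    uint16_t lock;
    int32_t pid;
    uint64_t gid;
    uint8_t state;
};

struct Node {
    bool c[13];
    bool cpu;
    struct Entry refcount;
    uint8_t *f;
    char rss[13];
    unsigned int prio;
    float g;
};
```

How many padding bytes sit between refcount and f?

0

Entry: start_time at 0 (size 8, align 8) → ends 8; lock at 8 (size 2, align 2) → ends 10; pad 2 to align 4 for pid; pid at 12 (size 4, align 4) → ends 16; gid at 16 (size 8, align 8) → ends 24; state at 24 (size 1, align 1) → ends 25; tail pad 7 to reach multiple of 8; total 32 bytes, alignment 8
c at 0 (size 13, align 1) → ends 13
cpu at 13 (size 1, align 1) → ends 14
pad 2 to align 8 for refcount
refcount at 16 (size 32, align 8) → ends 48
f at 48 (size 8, align 8) → ends 56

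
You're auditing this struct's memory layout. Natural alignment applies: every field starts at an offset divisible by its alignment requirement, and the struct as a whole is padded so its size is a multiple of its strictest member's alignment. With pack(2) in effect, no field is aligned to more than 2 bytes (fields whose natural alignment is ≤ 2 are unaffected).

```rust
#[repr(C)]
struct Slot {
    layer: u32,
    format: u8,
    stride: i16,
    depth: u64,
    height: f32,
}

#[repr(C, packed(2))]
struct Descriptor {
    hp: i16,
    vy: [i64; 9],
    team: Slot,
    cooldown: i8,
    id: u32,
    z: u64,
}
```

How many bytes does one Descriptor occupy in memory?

112 bytes

Slot: 0..4  layer  (4B, 4-aligned); 4..5  format  (1B, 1-aligned); 5..6  -- padding (1B); 6..8  stride  (2B, 2-aligned); 8..16  depth  (8B, 8-aligned); 16..20  height  (4B, 4-aligned); 20..24  -- tail padding (4B); sizeof = 24, alignof = 8
0..2  hp  (2B, 2-aligned)
2..74  vy  (72B, 2-aligned)
74..98  team  (24B, 2-aligned)
98..99  cooldown  (1B, 1-aligned)
99..100  -- padding (1B)
100..104  id  (4B, 2-aligned)
104..112  z  (8B, 2-aligned)
sizeof = 112, alignof = 2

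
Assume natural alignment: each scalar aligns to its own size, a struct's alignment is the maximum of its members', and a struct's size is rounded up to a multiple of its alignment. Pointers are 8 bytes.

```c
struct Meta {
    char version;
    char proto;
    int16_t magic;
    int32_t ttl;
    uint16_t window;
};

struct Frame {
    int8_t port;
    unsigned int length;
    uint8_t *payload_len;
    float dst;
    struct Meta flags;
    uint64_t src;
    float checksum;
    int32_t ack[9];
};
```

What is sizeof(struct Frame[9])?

720

Meta: version at 0 (size 1, align 1) → ends 1; proto at 1 (size 1, align 1) → ends 2; magic at 2 (size 2, align 2) → ends 4; ttl at 4 (size 4, align 4) → ends 8; window at 8 (size 2, align 2) → ends 10; tail pad 2 to reach multiple of 4; total 12 bytes, alignment 4
port at 0 (size 1, align 1) → ends 1
pad 3 to align 4 for length
length at 4 (size 4, align 4) → ends 8
payload_len at 8 (size 8, align 8) → ends 16
dst at 16 (size 4, align 4) → ends 20
flags at 20 (size 12, align 4) → ends 32
src at 32 (size 8, align 8) → ends 40
checksum at 40 (size 4, align 4) → ends 44
ack at 44 (size 36, align 4) → ends 80
total 80 bytes, alignment 8
array of 9: 9 × 80 = 720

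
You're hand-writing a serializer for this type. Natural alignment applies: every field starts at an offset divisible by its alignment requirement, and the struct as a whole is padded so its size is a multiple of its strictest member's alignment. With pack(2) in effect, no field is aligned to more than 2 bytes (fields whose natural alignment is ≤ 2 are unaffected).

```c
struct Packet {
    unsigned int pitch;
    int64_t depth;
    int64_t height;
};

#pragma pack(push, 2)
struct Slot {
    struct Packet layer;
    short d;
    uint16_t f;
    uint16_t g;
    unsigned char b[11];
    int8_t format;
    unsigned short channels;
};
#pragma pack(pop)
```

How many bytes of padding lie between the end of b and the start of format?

0

Packet: 0..4  pitch  (4B, 4-aligned); 4..8  -- padding (4B); 8..16  depth  (8B, 8-aligned); 16..24  height  (8B, 8-aligned); sizeof = 24, alignof = 8
0..24  layer  (24B, 2-aligned)
24..26  d  (2B, 2-aligned)
26..28  f  (2B, 2-aligned)
28..30  g  (2B, 2-aligned)
30..41  b  (11B, 1-aligned)
41..42  format  (1B, 1-aligned)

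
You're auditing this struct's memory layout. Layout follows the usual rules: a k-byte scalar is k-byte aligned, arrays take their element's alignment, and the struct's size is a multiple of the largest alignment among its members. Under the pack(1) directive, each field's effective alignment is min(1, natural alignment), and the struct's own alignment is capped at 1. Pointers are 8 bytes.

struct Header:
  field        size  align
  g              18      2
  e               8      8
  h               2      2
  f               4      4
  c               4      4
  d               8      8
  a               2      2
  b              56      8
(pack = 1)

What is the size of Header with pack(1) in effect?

@0: g [18B, align 1] → 18
@18: e [8B, align 1] → 26
@26: h [2B, align 1] → 28
@28: f [4B, align 1] → 32
@32: c [4B, align 1] → 36
@36: d [8B, align 1] → 44
@44: a [2B, align 1] → 46
@46: b [56B, align 1] → 102
size 102, align 1

102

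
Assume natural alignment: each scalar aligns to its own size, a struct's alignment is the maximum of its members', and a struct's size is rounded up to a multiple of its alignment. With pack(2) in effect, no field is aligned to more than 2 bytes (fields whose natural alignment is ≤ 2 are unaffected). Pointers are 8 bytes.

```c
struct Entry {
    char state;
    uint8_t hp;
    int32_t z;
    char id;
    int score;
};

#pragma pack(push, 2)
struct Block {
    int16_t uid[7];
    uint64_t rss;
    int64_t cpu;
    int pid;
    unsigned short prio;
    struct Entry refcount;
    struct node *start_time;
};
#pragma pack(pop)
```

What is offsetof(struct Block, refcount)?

36

Entry: 0..1  state  (1B, 1-aligned); 1..2  hp  (1B, 1-aligned); 2..4  -- padding (2B); 4..8  z  (4B, 4-aligned); 8..9  id  (1B, 1-aligned); 9..12  -- padding (3B); 12..16  score  (4B, 4-aligned); sizeof = 16, alignof = 4
0..14  uid  (14B, 2-aligned)
14..22  rss  (8B, 2-aligned)
22..30  cpu  (8B, 2-aligned)
30..34  pid  (4B, 2-aligned)
34..36  prio  (2B, 2-aligned)
36..52  refcount  (16B, 2-aligned)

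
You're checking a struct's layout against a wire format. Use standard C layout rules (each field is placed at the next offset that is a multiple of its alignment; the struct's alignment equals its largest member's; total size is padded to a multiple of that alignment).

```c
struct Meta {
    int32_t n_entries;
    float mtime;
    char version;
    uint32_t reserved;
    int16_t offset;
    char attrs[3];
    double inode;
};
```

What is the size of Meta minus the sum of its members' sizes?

6

@0: n_entries [4B, align 4] → 4
@4: mtime [4B, align 4] → 8
@8: version [1B, align 1] → 9
+3 pad (align 4)
@12: reserved [4B, align 4] → 16
@16: offset [2B, align 2] → 18
@18: attrs [3B, align 1] → 21
+3 pad (align 8)
@24: inode [8B, align 8] → 32
size 32, align 8
data bytes 26, size 32 → padding 6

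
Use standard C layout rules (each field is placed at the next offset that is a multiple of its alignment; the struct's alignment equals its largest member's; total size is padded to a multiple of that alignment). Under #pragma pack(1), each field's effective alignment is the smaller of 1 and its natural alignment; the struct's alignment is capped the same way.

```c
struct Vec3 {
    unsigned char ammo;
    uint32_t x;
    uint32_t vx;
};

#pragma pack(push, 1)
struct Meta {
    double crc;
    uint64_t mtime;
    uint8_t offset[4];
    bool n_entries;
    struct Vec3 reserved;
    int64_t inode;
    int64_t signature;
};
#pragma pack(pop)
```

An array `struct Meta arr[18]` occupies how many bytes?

882

Vec3: ammo at 0 (size 1, align 1) → ends 1; pad 3 to align 4 for x; x at 4 (size 4, align 4) → ends 8; vx at 8 (size 4, align 4) → ends 12; total 12 bytes, alignment 4
crc at 0 (size 8, align 1) → ends 8
mtime at 8 (size 8, align 1) → ends 16
offset at 16 (size 4, align 1) → ends 20
n_entries at 20 (size 1, align 1) → ends 21
reserved at 21 (size 12, align 1) → ends 33
inode at 33 (size 8, align 1) → ends 41
signature at 41 (size 8, align 1) → ends 49
total 49 bytes, alignment 1
array of 18: 18 × 49 = 882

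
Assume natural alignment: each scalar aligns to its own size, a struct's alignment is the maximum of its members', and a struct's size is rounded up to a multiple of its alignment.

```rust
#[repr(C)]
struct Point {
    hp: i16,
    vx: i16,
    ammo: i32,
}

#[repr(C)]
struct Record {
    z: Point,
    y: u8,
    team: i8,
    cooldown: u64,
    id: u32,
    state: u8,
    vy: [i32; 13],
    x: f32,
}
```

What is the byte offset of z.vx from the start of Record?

Point: 0..2  hp  (2B, 2-aligned); 2..4  vx  (2B, 2-aligned); 4..8  ammo  (4B, 4-aligned); sizeof = 8, alignof = 4
0..8  z  (8B, 4-aligned)
within Point: vx at 2
0 + 2 = 2

2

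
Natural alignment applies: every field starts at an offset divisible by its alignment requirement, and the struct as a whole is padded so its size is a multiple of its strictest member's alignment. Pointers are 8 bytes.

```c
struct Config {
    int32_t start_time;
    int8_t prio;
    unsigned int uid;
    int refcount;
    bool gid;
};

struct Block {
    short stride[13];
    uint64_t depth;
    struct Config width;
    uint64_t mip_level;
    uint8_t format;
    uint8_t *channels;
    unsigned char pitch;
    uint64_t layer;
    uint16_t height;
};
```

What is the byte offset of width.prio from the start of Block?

Config: @0: start_time [4B, align 4] → 4; @4: prio [1B, align 1] → 5; +3 pad (align 4); @8: uid [4B, align 4] → 12; @12: refcount [4B, align 4] → 16; @16: gid [1B, align 1] → 17; +3 tail pad (align 4); size 20, align 4
@0: stride [26B, align 2] → 26
+6 pad (align 8)
@32: depth [8B, align 8] → 40
@40: width [20B, align 4] → 60
within Config: prio at 4
40 + 4 = 44

44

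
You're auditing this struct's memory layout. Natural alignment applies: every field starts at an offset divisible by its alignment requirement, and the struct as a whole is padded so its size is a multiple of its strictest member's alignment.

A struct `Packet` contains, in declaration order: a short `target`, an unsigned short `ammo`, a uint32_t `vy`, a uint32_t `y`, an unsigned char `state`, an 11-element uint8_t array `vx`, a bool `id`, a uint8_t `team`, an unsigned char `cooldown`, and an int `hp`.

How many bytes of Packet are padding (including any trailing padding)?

0..2  target  (2B, 2-aligned)
2..4  ammo  (2B, 2-aligned)
4..8  vy  (4B, 4-aligned)
8..12  y  (4B, 4-aligned)
12..13  state  (1B, 1-aligned)
13..24  vx  (11B, 1-aligned)
24..25  id  (1B, 1-aligned)
25..26  team  (1B, 1-aligned)
26..27  cooldown  (1B, 1-aligned)
27..28  -- padding (1B)
28..32  hp  (4B, 4-aligned)
sizeof = 32, alignof = 4
data bytes 31, size 32 → padding 1

1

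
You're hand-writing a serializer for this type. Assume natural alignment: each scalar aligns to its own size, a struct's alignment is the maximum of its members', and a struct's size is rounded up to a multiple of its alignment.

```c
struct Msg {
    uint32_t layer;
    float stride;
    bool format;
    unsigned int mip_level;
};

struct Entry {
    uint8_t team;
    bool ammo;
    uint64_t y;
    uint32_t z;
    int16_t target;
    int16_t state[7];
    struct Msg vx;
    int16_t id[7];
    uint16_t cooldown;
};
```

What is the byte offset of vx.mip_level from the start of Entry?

48

Msg: 0..4  layer  (4B, 4-aligned); 4..8  stride  (4B, 4-aligned); 8..9  format  (1B, 1-aligned); 9..12  -- padding (3B); 12..16  mip_level  (4B, 4-aligned); sizeof = 16, alignof = 4
0..1  team  (1B, 1-aligned)
1..2  ammo  (1B, 1-aligned)
2..8  -- padding (6B)
8..16  y  (8B, 8-aligned)
16..20  z  (4B, 4-aligned)
20..22  target  (2B, 2-aligned)
22..36  state  (14B, 2-aligned)
36..52  vx  (16B, 4-aligned)
within Msg: mip_level at 12
36 + 12 = 48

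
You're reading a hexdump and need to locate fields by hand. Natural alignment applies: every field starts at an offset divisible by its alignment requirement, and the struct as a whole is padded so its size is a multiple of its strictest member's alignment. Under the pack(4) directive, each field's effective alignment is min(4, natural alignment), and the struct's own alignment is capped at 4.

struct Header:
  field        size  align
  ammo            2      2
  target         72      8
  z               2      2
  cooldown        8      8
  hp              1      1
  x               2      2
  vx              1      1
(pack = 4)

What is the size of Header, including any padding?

ammo at 0 (size 2, align 2) → ends 2
pad 2 to align 4 for target
target at 4 (size 72, align 4) → ends 76
z at 76 (size 2, align 2) → ends 78
pad 2 to align 4 for cooldown
cooldown at 80 (size 8, align 4) → ends 88
hp at 88 (size 1, align 1) → ends 89
pad 1 to align 2 for x
x at 90 (size 2, align 2) → ends 92
vx at 92 (size 1, align 1) → ends 93
tail pad 3 to reach multiple of 4
total 96 bytes, alignment 4

96 bytes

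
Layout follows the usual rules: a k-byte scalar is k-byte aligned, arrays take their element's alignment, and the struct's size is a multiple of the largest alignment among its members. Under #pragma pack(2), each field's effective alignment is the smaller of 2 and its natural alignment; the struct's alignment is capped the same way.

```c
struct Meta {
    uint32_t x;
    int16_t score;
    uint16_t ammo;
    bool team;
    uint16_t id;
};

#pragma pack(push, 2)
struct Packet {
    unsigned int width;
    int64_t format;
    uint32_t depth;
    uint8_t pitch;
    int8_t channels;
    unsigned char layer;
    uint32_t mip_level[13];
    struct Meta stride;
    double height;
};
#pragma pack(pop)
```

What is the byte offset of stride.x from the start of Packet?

Meta: 0..4  x  (4B, 4-aligned); 4..6  score  (2B, 2-aligned); 6..8  ammo  (2B, 2-aligned); 8..9  team  (1B, 1-aligned); 9..10  -- padding (1B); 10..12  id  (2B, 2-aligned); sizeof = 12, alignof = 4
0..4  width  (4B, 2-aligned)
4..12  format  (8B, 2-aligned)
12..16  depth  (4B, 2-aligned)
16..17  pitch  (1B, 1-aligned)
17..18  channels  (1B, 1-aligned)
18..19  layer  (1B, 1-aligned)
19..20  -- padding (1B)
20..72  mip_level  (52B, 2-aligned)
72..84  stride  (12B, 2-aligned)
within Meta: x at 0
72 + 0 = 72

72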